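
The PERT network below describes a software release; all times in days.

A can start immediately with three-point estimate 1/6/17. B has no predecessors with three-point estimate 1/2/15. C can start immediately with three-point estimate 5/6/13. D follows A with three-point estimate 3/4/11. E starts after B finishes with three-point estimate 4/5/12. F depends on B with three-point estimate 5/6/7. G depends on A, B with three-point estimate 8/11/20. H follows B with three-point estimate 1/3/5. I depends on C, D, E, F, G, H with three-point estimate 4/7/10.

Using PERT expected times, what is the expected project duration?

te_A = (1 + 4·6 + 17)/6 = 42/6 = 7
te_B = (1 + 4·2 + 15)/6 = 24/6 = 4
te_C = (5 + 4·6 + 13)/6 = 42/6 = 7
te_D = (3 + 4·4 + 11)/6 = 30/6 = 5
te_E = (4 + 4·5 + 12)/6 = 36/6 = 6
te_F = (5 + 4·6 + 7)/6 = 36/6 = 6
te_G = (8 + 4·11 + 20)/6 = 72/6 = 12
te_H = (1 + 4·3 + 5)/6 = 18/6 = 3
te_I = (4 + 4·7 + 10)/6 = 42/6 = 7

Forward pass:
ES_A = 0; EF_A = 7
ES_B = 0; EF_B = 4
ES_C = 0; EF_C = 7
ES_D = 7; EF_D = 7+5 = 12
ES_E = 4; EF_E = 4+6 = 10
ES_F = 4; EF_F = 4+6 = 10
ES_G = max(EF_A=7, EF_B=4) = 7; EF_G = 7+12 = 19
ES_H = 4; EF_H = 4+3 = 7
ES_I = max(EF_C=7, EF_D=12, EF_E=10, EF_F=10, EF_G=19, EF_H=7) = 19; EF_I = 19+7 = 26
Expected project duration μ = 26 days. Critical path: A → G → I.

26 days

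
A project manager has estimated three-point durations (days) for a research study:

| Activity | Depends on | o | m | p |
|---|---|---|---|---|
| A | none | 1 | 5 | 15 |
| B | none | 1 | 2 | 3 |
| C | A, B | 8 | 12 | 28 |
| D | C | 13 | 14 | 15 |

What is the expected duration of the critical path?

34 days

te_A = (1 + 4·5 + 15)/6 = 36/6 = 6
te_B = (1 + 4·2 + 3)/6 = 12/6 = 2
te_C = (8 + 4·12 + 28)/6 = 84/6 = 14
te_D = (13 + 4·14 + 15)/6 = 84/6 = 14

Forward pass:
ES_A = 0; EF_A = 6
ES_B = 0; EF_B = 2
ES_C = max(EF_A=6, EF_B=2) = 6; EF_C = 6+14 = 20
ES_D = 20; EF_D = 20+14 = 34
Expected project duration μ = 34 days. Critical path: A → C → D.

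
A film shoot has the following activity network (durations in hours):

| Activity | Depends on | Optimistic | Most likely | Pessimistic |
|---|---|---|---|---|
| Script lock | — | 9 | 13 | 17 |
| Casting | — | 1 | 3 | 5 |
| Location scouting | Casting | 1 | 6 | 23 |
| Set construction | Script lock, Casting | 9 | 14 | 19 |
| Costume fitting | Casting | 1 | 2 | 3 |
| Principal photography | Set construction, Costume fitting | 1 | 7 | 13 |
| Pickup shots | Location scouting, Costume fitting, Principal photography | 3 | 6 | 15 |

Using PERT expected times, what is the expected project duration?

te_Script lock = (9 + 4·13 + 17)/6 = 78/6 = 13
te_Casting = (1 + 4·3 + 5)/6 = 18/6 = 3
te_Location scouting = (1 + 4·6 + 23)/6 = 48/6 = 8
te_Set construction = (9 + 4·14 + 19)/6 = 84/6 = 14
te_Costume fitting = (1 + 4·2 + 3)/6 = 12/6 = 2
te_Principal photography = (1 + 4·7 + 13)/6 = 42/6 = 7
te_Pickup shots = (3 + 4·6 + 15)/6 = 42/6 = 7

Forward pass:
ES_Script lock = 0; EF_Script lock = 13
ES_Casting = 0; EF_Casting = 3
ES_Location scouting = 3; EF_Location scouting = 3+8 = 11
ES_Set construction = max(EF_Script lock=13, EF_Casting=3) = 13; EF_Set construction = 13+14 = 27
ES_Costume fitting = 3; EF_Costume fitting = 3+2 = 5
ES_Principal photography = max(EF_Set construction=27, EF_Costume fitting=5) = 27; EF_Principal photography = 27+7 = 34
ES_Pickup shots = max(EF_Location scouting=11, EF_Costume fitting=5, EF_Principal photography=34) = 34; EF_Pickup shots = 34+7 = 41
Expected project duration μ = 41 hours. Critical path: Script lock → Set construction → Principal photography → Pickup shots.

41 hours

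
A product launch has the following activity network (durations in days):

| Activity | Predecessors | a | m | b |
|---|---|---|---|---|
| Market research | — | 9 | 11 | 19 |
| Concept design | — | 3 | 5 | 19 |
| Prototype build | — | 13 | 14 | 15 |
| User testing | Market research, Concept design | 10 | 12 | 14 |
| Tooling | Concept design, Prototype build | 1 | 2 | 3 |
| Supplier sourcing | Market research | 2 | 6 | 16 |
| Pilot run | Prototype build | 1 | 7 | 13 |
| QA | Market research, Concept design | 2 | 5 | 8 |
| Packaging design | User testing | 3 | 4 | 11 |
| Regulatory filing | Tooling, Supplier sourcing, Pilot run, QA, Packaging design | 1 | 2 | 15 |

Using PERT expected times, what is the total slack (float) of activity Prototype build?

te_Market research = (9 + 4·11 + 19)/6 = 72/6 = 12
te_Concept design = (3 + 4·5 + 19)/6 = 42/6 = 7
te_Prototype build = (13 + 4·14 + 15)/6 = 84/6 = 14
te_User testing = (10 + 4·12 + 14)/6 = 72/6 = 12
te_Tooling = (1 + 4·2 + 3)/6 = 12/6 = 2
te_Supplier sourcing = (2 + 4·6 + 16)/6 = 42/6 = 7
te_Pilot run = (1 + 4·7 + 13)/6 = 42/6 = 7
te_QA = (2 + 4·5 + 8)/6 = 30/6 = 5
te_Packaging design = (3 + 4·4 + 11)/6 = 30/6 = 5
te_Regulatory filing = (1 + 4·2 + 15)/6 = 24/6 = 4

Forward pass:
ES_Market research = 0; EF_Market research = 12
ES_Concept design = 0; EF_Concept design = 7
ES_Prototype build = 0; EF_Prototype build = 14
ES_User testing = max(EF_Market research=12, EF_Concept design=7) = 12; EF_User testing = 12+12 = 24
ES_Tooling = max(EF_Concept design=7, EF_Prototype build=14) = 14; EF_Tooling = 14+2 = 16
ES_Supplier sourcing = 12; EF_Supplier sourcing = 12+7 = 19
ES_Pilot run = 14; EF_Pilot run = 14+7 = 21
ES_QA = max(EF_Market research=12, EF_Concept design=7) = 12; EF_QA = 12+5 = 17
ES_Packaging design = 24; EF_Packaging design = 24+5 = 29
ES_Regulatory filing = max(EF_Tooling=16, EF_Supplier sourcing=19, EF_Pilot run=21, EF_QA=17, EF_Packaging design=29) = 29; EF_Regulatory filing = 29+4 = 33
Expected project duration μ = 33 days. Critical path: Market research → User testing → Packaging design → Regulatory filing.

Backward pass:
LF_Regulatory filing = 33; LS_Regulatory filing = 33−4 = 29
LF_Packaging design = LS_Regulatory filing = 29; LS_Packaging design = 29−5 = 24
LF_QA = LS_Regulatory filing = 29; LS_QA = 29−5 = 24
LF_Pilot run = LS_Regulatory filing = 29; LS_Pilot run = 29−7 = 22
LF_Supplier sourcing = LS_Regulatory filing = 29; LS_Supplier sourcing = 29−7 = 22
LF_Tooling = LS_Regulatory filing = 29; LS_Tooling = 29−2 = 27
LF_User testing = LS_Packaging design = 24; LS_User testing = 24−12 = 12
LF_Prototype build = min(LS_Tooling=27, LS_Pilot run=22) = 22; LS_Prototype build = 22−14 = 8
LF_Concept design = min(LS_User testing=12, LS_Tooling=27, LS_QA=24) = 12; LS_Concept design = 12−7 = 5
LF_Market research = min(LS_User testing=12, LS_Supplier sourcing=22, LS_QA=24) = 12; LS_Market research = 12−12 = 0
Slack_Prototype build = LS_Prototype build − ES_Prototype build = 8 − 0 = 8

8 days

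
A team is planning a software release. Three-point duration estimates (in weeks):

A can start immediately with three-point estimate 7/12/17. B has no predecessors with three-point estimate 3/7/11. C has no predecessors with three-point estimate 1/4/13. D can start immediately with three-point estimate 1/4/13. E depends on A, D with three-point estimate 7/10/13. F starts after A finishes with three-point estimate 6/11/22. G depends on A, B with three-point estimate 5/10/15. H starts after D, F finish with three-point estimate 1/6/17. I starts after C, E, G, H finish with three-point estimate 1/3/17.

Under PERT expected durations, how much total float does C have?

26 weeks

te_A = (7 + 4·12 + 17)/6 = 72/6 = 12
te_B = (3 + 4·7 + 11)/6 = 42/6 = 7
te_C = (1 + 4·4 + 13)/6 = 30/6 = 5
te_D = (1 + 4·4 + 13)/6 = 30/6 = 5
te_E = (7 + 4·10 + 13)/6 = 60/6 = 10
te_F = (6 + 4·11 + 22)/6 = 72/6 = 12
te_G = (5 + 4·10 + 15)/6 = 60/6 = 10
te_H = (1 + 4·6 + 17)/6 = 42/6 = 7
te_I = (1 + 4·3 + 17)/6 = 30/6 = 5

Forward pass:
ES_A = 0; EF_A = 12
ES_B = 0; EF_B = 7
ES_C = 0; EF_C = 5
ES_D = 0; EF_D = 5
ES_E = max(EF_A=12, EF_D=5) = 12; EF_E = 12+10 = 22
ES_F = 12; EF_F = 12+12 = 24
ES_G = max(EF_A=12, EF_B=7) = 12; EF_G = 12+10 = 22
ES_H = max(EF_D=5, EF_F=24) = 24; EF_H = 24+7 = 31
ES_I = max(EF_C=5, EF_E=22, EF_G=22, EF_H=31) = 31; EF_I = 31+5 = 36
Expected project duration μ = 36 weeks. Critical path: A → F → H → I.

Backward pass:
LF_I = 36; LS_I = 36−5 = 31
LF_H = LS_I = 31; LS_H = 31−7 = 24
LF_G = LS_I = 31; LS_G = 31−10 = 21
LF_F = LS_H = 24; LS_F = 24−12 = 12
LF_E = LS_I = 31; LS_E = 31−10 = 21
LF_D = min(LS_E=21, LS_H=24) = 21; LS_D = 21−5 = 16
LF_C = LS_I = 31; LS_C = 31−5 = 26
LF_B = LS_G = 21; LS_B = 21−7 = 14
LF_A = min(LS_E=21, LS_F=12, LS_G=21) = 12; LS_A = 12−12 = 0
Slack_C = LS_C − ES_C = 26 − 0 = 26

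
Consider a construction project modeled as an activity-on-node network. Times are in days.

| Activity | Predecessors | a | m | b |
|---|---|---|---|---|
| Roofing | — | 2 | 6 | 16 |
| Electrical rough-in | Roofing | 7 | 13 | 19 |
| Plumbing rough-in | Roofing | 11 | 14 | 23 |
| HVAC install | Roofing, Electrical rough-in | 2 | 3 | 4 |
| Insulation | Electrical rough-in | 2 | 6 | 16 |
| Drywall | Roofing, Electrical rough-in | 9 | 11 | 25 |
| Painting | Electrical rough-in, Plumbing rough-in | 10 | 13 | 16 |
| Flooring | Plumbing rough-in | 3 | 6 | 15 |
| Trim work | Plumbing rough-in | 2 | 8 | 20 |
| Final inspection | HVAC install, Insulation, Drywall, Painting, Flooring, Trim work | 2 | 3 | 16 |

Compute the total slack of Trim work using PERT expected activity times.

te_Roofing = (2 + 4·6 + 16)/6 = 42/6 = 7
te_Electrical rough-in = (7 + 4·13 + 19)/6 = 78/6 = 13
te_Plumbing rough-in = (11 + 4·14 + 23)/6 = 90/6 = 15
te_HVAC install = (2 + 4·3 + 4)/6 = 18/6 = 3
te_Insulation = (2 + 4·6 + 16)/6 = 42/6 = 7
te_Drywall = (9 + 4·11 + 25)/6 = 78/6 = 13
te_Painting = (10 + 4·13 + 16)/6 = 78/6 = 13
te_Flooring = (3 + 4·6 + 15)/6 = 42/6 = 7
te_Trim work = (2 + 4·8 + 20)/6 = 54/6 = 9
te_Final inspection = (2 + 4·3 + 16)/6 = 30/6 = 5

Forward pass:
ES_Roofing = 0; EF_Roofing = 7
ES_Electrical rough-in = 7; EF_Electrical rough-in = 7+13 = 20
ES_Plumbing rough-in = 7; EF_Plumbing rough-in = 7+15 = 22
ES_HVAC install = max(EF_Roofing=7, EF_Electrical rough-in=20) = 20; EF_HVAC install = 20+3 = 23
ES_Insulation = 20; EF_Insulation = 20+7 = 27
ES_Drywall = max(EF_Roofing=7, EF_Electrical rough-in=20) = 20; EF_Drywall = 20+13 = 33
ES_Painting = max(EF_Electrical rough-in=20, EF_Plumbing rough-in=22) = 22; EF_Painting = 22+13 = 35
ES_Flooring = 22; EF_Flooring = 22+7 = 29
ES_Trim work = 22; EF_Trim work = 22+9 = 31
ES_Final inspection = max(EF_HVAC install=23, EF_Insulation=27, EF_Drywall=33, EF_Painting=35, EF_Flooring=29, EF_Trim work=31) = 35; EF_Final inspection = 35+5 = 40
Expected project duration μ = 40 days. Critical path: Roofing → Plumbing rough-in → Painting → Final inspection.

Backward pass:
LF_Final inspection = 40; LS_Final inspection = 40−5 = 35
LF_Trim work = LS_Final inspection = 35; LS_Trim work = 35−9 = 26
LF_Flooring = LS_Final inspection = 35; LS_Flooring = 35−7 = 28
LF_Painting = LS_Final inspection = 35; LS_Painting = 35−13 = 22
LF_Drywall = LS_Final inspection = 35; LS_Drywall = 35−13 = 22
LF_Insulation = LS_Final inspection = 35; LS_Insulation = 35−7 = 28
LF_HVAC install = LS_Final inspection = 35; LS_HVAC install = 35−3 = 32
LF_Plumbing rough-in = min(LS_Painting=22, LS_Flooring=28, LS_Trim work=26) = 22; LS_Plumbing rough-in = 22−15 = 7
LF_Electrical rough-in = min(LS_HVAC install=32, LS_Insulation=28, LS_Drywall=22, LS_Painting=22) = 22; LS_Electrical rough-in = 22−13 = 9
LF_Roofing = min(LS_Electrical rough-in=9, LS_Plumbing rough-in=7, LS_HVAC install=32, LS_Drywall=22) = 7; LS_Roofing = 7−7 = 0
Slack_Trim work = LS_Trim work − ES_Trim work = 26 − 22 = 4

4 days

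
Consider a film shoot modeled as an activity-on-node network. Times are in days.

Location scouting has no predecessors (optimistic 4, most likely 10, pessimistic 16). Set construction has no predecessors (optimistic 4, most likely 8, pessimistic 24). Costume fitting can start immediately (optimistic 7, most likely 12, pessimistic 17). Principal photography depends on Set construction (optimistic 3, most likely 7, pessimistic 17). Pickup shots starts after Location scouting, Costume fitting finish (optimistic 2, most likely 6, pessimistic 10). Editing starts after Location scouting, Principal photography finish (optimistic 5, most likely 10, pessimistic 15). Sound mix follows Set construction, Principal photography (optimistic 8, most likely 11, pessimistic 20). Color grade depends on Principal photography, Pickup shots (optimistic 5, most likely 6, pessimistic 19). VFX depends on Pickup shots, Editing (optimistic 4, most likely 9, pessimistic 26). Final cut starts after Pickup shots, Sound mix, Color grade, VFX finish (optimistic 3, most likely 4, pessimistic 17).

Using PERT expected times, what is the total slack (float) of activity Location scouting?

te_Location scouting = (4 + 4·10 + 16)/6 = 60/6 = 10
te_Set construction = (4 + 4·8 + 24)/6 = 60/6 = 10
te_Costume fitting = (7 + 4·12 + 17)/6 = 72/6 = 12
te_Principal photography = (3 + 4·7 + 17)/6 = 48/6 = 8
te_Pickup shots = (2 + 4·6 + 10)/6 = 36/6 = 6
te_Editing = (5 + 4·10 + 15)/6 = 60/6 = 10
te_Sound mix = (8 + 4·11 + 20)/6 = 72/6 = 12
te_Color grade = (5 + 4·6 + 19)/6 = 48/6 = 8
te_VFX = (4 + 4·9 + 26)/6 = 66/6 = 11
te_Final cut = (3 + 4·4 + 17)/6 = 36/6 = 6

Forward pass:
ES_Location scouting = 0; EF_Location scouting = 10
ES_Set construction = 0; EF_Set construction = 10
ES_Costume fitting = 0; EF_Costume fitting = 12
ES_Principal photography = 10; EF_Principal photography = 10+8 = 18
ES_Pickup shots = max(EF_Location scouting=10, EF_Costume fitting=12) = 12; EF_Pickup shots = 12+6 = 18
ES_Editing = max(EF_Location scouting=10, EF_Principal photography=18) = 18; EF_Editing = 18+10 = 28
ES_Sound mix = max(EF_Set construction=10, EF_Principal photography=18) = 18; EF_Sound mix = 18+12 = 30
ES_Color grade = max(EF_Principal photography=18, EF_Pickup shots=18) = 18; EF_Color grade = 18+8 = 26
ES_VFX = max(EF_Pickup shots=18, EF_Editing=28) = 28; EF_VFX = 28+11 = 39
ES_Final cut = max(EF_Pickup shots=18, EF_Sound mix=30, EF_Color grade=26, EF_VFX=39) = 39; EF_Final cut = 39+6 = 45
Expected project duration μ = 45 days. Critical path: Set construction → Principal photography → Editing → VFX → Final cut.

Backward pass:
LF_Final cut = 45; LS_Final cut = 45−6 = 39
LF_VFX = LS_Final cut = 39; LS_VFX = 39−11 = 28
LF_Color grade = LS_Final cut = 39; LS_Color grade = 39−8 = 31
LF_Sound mix = LS_Final cut = 39; LS_Sound mix = 39−12 = 27
LF_Editing = LS_VFX = 28; LS_Editing = 28−10 = 18
LF_Pickup shots = min(LS_Color grade=31, LS_VFX=28, LS_Final cut=39) = 28; LS_Pickup shots = 28−6 = 22
LF_Principal photography = min(LS_Editing=18, LS_Sound mix=27, LS_Color grade=31) = 18; LS_Principal photography = 18−8 = 10
LF_Costume fitting = LS_Pickup shots = 22; LS_Costume fitting = 22−12 = 10
LF_Set construction = min(LS_Principal photography=10, LS_Sound mix=27) = 10; LS_Set construction = 10−10 = 0
LF_Location scouting = min(LS_Pickup shots=22, LS_Editing=18) = 18; LS_Location scouting = 18−10 = 8
Slack_Location scouting = LS_Location scouting − ES_Location scouting = 8 − 0 = 8

8 days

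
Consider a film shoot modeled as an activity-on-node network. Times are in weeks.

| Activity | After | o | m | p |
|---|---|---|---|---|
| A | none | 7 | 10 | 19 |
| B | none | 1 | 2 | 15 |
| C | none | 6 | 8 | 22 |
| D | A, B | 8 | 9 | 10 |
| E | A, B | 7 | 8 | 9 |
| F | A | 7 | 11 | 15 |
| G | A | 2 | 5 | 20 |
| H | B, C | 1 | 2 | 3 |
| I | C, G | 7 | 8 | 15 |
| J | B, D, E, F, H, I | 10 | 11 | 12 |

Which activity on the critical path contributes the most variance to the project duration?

te_A = (7 + 4·10 + 19)/6 = 66/6 = 11; σ²_A = ((19−7)/6)² = 4.000
te_B = (1 + 4·2 + 15)/6 = 24/6 = 4; σ²_B = ((15−1)/6)² = 5.444
te_C = (6 + 4·8 + 22)/6 = 60/6 = 10; σ²_C = ((22−6)/6)² = 7.111
te_D = (8 + 4·9 + 10)/6 = 54/6 = 9; σ²_D = ((10−8)/6)² = 0.111
te_E = (7 + 4·8 + 9)/6 = 48/6 = 8; σ²_E = ((9−7)/6)² = 0.111
te_F = (7 + 4·11 + 15)/6 = 66/6 = 11; σ²_F = ((15−7)/6)² = 1.778
te_G = (2 + 4·5 + 20)/6 = 42/6 = 7; σ²_G = ((20−2)/6)² = 9.000
te_H = (1 + 4·2 + 3)/6 = 12/6 = 2; σ²_H = ((3−1)/6)² = 0.111
te_I = (7 + 4·8 + 15)/6 = 54/6 = 9; σ²_I = ((15−7)/6)² = 1.778
te_J = (10 + 4·11 + 12)/6 = 66/6 = 11; σ²_J = ((12−10)/6)² = 0.111

Forward pass:
ES_A = 0; EF_A = 11
ES_B = 0; EF_B = 4
ES_C = 0; EF_C = 10
ES_D = max(EF_A=11, EF_B=4) = 11; EF_D = 11+9 = 20
ES_E = max(EF_A=11, EF_B=4) = 11; EF_E = 11+8 = 19
ES_F = 11; EF_F = 11+11 = 22
ES_G = 11; EF_G = 11+7 = 18
ES_H = max(EF_B=4, EF_C=10) = 10; EF_H = 10+2 = 12
ES_I = max(EF_C=10, EF_G=18) = 18; EF_I = 18+9 = 27
ES_J = max(EF_B=4, EF_D=20, EF_E=19, EF_F=22, EF_H=12, EF_I=27) = 27; EF_J = 27+11 = 38
Expected project duration μ = 38 weeks. Critical path: A → G → I → J.

Variances on critical path: σ²_A=4.000, σ²_G=9.000, σ²_I=1.778, σ²_J=0.111.
Largest is σ²_G = 9.000.

G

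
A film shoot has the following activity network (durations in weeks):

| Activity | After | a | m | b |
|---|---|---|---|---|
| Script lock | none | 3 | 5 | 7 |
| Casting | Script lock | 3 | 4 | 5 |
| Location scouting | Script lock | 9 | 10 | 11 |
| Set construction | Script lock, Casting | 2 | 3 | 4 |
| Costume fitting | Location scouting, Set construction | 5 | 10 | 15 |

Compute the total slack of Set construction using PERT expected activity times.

3 weeks

te_Script lock = (3 + 4·5 + 7)/6 = 30/6 = 5
te_Casting = (3 + 4·4 + 5)/6 = 24/6 = 4
te_Location scouting = (9 + 4·10 + 11)/6 = 60/6 = 10
te_Set construction = (2 + 4·3 + 4)/6 = 18/6 = 3
te_Costume fitting = (5 + 4·10 + 15)/6 = 60/6 = 10

Forward pass:
ES_Script lock = 0; EF_Script lock = 5
ES_Casting = 5; EF_Casting = 5+4 = 9
ES_Location scouting = 5; EF_Location scouting = 5+10 = 15
ES_Set construction = max(EF_Script lock=5, EF_Casting=9) = 9; EF_Set construction = 9+3 = 12
ES_Costume fitting = max(EF_Location scouting=15, EF_Set construction=12) = 15; EF_Costume fitting = 15+10 = 25
Expected project duration μ = 25 weeks. Critical path: Script lock → Location scouting → Costume fitting.

Backward pass:
LF_Costume fitting = 25; LS_Costume fitting = 25−10 = 15
LF_Set construction = LS_Costume fitting = 15; LS_Set construction = 15−3 = 12
LF_Location scouting = LS_Costume fitting = 15; LS_Location scouting = 15−10 = 5
LF_Casting = LS_Set construction = 12; LS_Casting = 12−4 = 8
LF_Script lock = min(LS_Casting=8, LS_Location scouting=5, LS_Set construction=12) = 5; LS_Script lock = 5−5 = 0
Slack_Set construction = LS_Set construction − ES_Set construction = 12 − 9 = 3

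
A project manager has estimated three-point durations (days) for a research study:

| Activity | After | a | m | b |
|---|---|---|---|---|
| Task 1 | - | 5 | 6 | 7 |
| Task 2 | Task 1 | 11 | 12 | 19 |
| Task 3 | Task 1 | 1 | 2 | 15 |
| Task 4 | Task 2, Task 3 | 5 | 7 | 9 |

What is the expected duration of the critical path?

26 days

te_Task 1 = (5 + 4·6 + 7)/6 = 36/6 = 6
te_Task 2 = (11 + 4·12 + 19)/6 = 78/6 = 13
te_Task 3 = (1 + 4·2 + 15)/6 = 24/6 = 4
te_Task 4 = (5 + 4·7 + 9)/6 = 42/6 = 7

Forward pass:
ES_Task 1 = 0; EF_Task 1 = 6
ES_Task 2 = 6; EF_Task 2 = 6+13 = 19
ES_Task 3 = 6; EF_Task 3 = 6+4 = 10
ES_Task 4 = max(EF_Task 2=19, EF_Task 3=10) = 19; EF_Task 4 = 19+7 = 26
Expected project duration μ = 26 days. Critical path: Task 1 → Task 2 → Task 4.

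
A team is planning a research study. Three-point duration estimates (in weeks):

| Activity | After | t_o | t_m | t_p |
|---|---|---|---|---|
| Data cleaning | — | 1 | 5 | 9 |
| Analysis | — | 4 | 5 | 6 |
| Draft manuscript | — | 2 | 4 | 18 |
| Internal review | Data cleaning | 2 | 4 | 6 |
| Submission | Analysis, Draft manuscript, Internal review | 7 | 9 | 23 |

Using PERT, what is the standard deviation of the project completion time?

3.06 weeks

te_Data cleaning = (1 + 4·5 + 9)/6 = 30/6 = 5; σ²_Data cleaning = ((9−1)/6)² = 1.778
te_Analysis = (4 + 4·5 + 6)/6 = 30/6 = 5; σ²_Analysis = ((6−4)/6)² = 0.111
te_Draft manuscript = (2 + 4·4 + 18)/6 = 36/6 = 6; σ²_Draft manuscript = ((18−2)/6)² = 7.111
te_Internal review = (2 + 4·4 + 6)/6 = 24/6 = 4; σ²_Internal review = ((6−2)/6)² = 0.444
te_Submission = (7 + 4·9 + 23)/6 = 66/6 = 11; σ²_Submission = ((23−7)/6)² = 7.111

Forward pass:
ES_Data cleaning = 0; EF_Data cleaning = 5
ES_Analysis = 0; EF_Analysis = 5
ES_Draft manuscript = 0; EF_Draft manuscript = 6
ES_Internal review = 5; EF_Internal review = 5+4 = 9
ES_Submission = max(EF_Analysis=5, EF_Draft manuscript=6, EF_Internal review=9) = 9; EF_Submission = 9+11 = 20
Expected project duration μ = 20 weeks. Critical path: Data cleaning → Internal review → Submission.

Variance along critical path = 1.778 + 0.444 + 7.111 = 9.333
σ = √9.333 = 3.055 weeks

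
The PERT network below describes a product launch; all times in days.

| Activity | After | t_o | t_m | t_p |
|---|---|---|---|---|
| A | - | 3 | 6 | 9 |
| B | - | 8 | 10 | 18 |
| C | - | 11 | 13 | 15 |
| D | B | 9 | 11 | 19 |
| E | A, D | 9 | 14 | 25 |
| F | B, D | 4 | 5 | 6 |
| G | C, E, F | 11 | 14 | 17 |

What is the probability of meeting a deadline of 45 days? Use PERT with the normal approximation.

te_A = (3 + 4·6 + 9)/6 = 36/6 = 6; σ²_A = ((9−3)/6)² = 1.000
te_B = (8 + 4·10 + 18)/6 = 66/6 = 11; σ²_B = ((18−8)/6)² = 2.778
te_C = (11 + 4·13 + 15)/6 = 78/6 = 13; σ²_C = ((15−11)/6)² = 0.444
te_D = (9 + 4·11 + 19)/6 = 72/6 = 12; σ²_D = ((19−9)/6)² = 2.778
te_E = (9 + 4·14 + 25)/6 = 90/6 = 15; σ²_E = ((25−9)/6)² = 7.111
te_F = (4 + 4·5 + 6)/6 = 30/6 = 5; σ²_F = ((6−4)/6)² = 0.111
te_G = (11 + 4·14 + 17)/6 = 84/6 = 14; σ²_G = ((17−11)/6)² = 1.000

Forward pass:
ES_A = 0; EF_A = 6
ES_B = 0; EF_B = 11
ES_C = 0; EF_C = 13
ES_D = 11; EF_D = 11+12 = 23
ES_E = max(EF_A=6, EF_D=23) = 23; EF_E = 23+15 = 38
ES_F = max(EF_B=11, EF_D=23) = 23; EF_F = 23+5 = 28
ES_G = max(EF_C=13, EF_E=38, EF_F=28) = 38; EF_G = 38+14 = 52
Expected project duration μ = 52 days. Critical path: B → D → E → G.

Variance along critical path = 2.778 + 2.778 + 7.111 + 1.000 = 13.667; σ = √13.667 = 3.697 days.
Z = (45 − 52) / 3.697 = -1.894
P(T ≤ 45) = Φ(-1.894) ≈ 0.029

0.029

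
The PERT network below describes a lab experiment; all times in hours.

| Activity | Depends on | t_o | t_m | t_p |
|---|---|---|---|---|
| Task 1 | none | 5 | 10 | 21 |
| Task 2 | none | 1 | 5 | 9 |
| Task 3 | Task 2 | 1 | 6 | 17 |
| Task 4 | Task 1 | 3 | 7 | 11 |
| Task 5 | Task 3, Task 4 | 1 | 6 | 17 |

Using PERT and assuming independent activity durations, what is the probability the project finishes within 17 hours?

te_Task 1 = (5 + 4·10 + 21)/6 = 66/6 = 11; σ²_Task 1 = ((21−5)/6)² = 7.111
te_Task 2 = (1 + 4·5 + 9)/6 = 30/6 = 5; σ²_Task 2 = ((9−1)/6)² = 1.778
te_Task 3 = (1 + 4·6 + 17)/6 = 42/6 = 7; σ²_Task 3 = ((17−1)/6)² = 7.111
te_Task 4 = (3 + 4·7 + 11)/6 = 42/6 = 7; σ²_Task 4 = ((11−3)/6)² = 1.778
te_Task 5 = (1 + 4·6 + 17)/6 = 42/6 = 7; σ²_Task 5 = ((17−1)/6)² = 7.111

Forward pass:
ES_Task 1 = 0; EF_Task 1 = 11
ES_Task 2 = 0; EF_Task 2 = 5
ES_Task 3 = 5; EF_Task 3 = 5+7 = 12
ES_Task 4 = 11; EF_Task 4 = 11+7 = 18
ES_Task 5 = max(EF_Task 3=12, EF_Task 4=18) = 18; EF_Task 5 = 18+7 = 25
Expected project duration μ = 25 hours. Critical path: Task 1 → Task 4 → Task 5.

Variance along critical path = 7.111 + 1.778 + 7.111 = 16.000; σ = √16.000 = 4.000 hours.
Z = (17 − 25) / 4.000 = -2.000
P(T ≤ 17) = Φ(-2.000) ≈ 0.023

0.023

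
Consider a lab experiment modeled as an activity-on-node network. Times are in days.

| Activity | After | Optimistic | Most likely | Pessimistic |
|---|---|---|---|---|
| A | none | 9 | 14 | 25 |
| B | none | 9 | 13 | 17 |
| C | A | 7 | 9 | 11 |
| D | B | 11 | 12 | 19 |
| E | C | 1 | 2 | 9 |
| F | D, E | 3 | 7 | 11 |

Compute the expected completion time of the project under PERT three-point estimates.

34 days

te_A = (9 + 4·14 + 25)/6 = 90/6 = 15
te_B = (9 + 4·13 + 17)/6 = 78/6 = 13
te_C = (7 + 4·9 + 11)/6 = 54/6 = 9
te_D = (11 + 4·12 + 19)/6 = 78/6 = 13
te_E = (1 + 4·2 + 9)/6 = 18/6 = 3
te_F = (3 + 4·7 + 11)/6 = 42/6 = 7

Forward pass:
ES_A = 0; EF_A = 15
ES_B = 0; EF_B = 13
ES_C = 15; EF_C = 15+9 = 24
ES_D = 13; EF_D = 13+13 = 26
ES_E = 24; EF_E = 24+3 = 27
ES_F = max(EF_D=26, EF_E=27) = 27; EF_F = 27+7 = 34
Expected project duration μ = 34 days. Critical path: A → C → E → F.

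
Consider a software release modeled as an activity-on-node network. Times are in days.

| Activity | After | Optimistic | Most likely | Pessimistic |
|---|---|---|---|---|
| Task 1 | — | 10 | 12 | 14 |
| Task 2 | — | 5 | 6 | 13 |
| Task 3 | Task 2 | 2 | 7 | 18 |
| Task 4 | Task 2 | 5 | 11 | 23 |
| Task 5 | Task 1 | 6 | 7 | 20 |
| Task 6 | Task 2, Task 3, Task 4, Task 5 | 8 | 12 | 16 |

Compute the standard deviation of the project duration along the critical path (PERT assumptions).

2.77 days

te_Task 1 = (10 + 4·12 + 14)/6 = 72/6 = 12; σ²_Task 1 = ((14−10)/6)² = 0.444
te_Task 2 = (5 + 4·6 + 13)/6 = 42/6 = 7; σ²_Task 2 = ((13−5)/6)² = 1.778
te_Task 3 = (2 + 4·7 + 18)/6 = 48/6 = 8; σ²_Task 3 = ((18−2)/6)² = 7.111
te_Task 4 = (5 + 4·11 + 23)/6 = 72/6 = 12; σ²_Task 4 = ((23−5)/6)² = 9.000
te_Task 5 = (6 + 4·7 + 20)/6 = 54/6 = 9; σ²_Task 5 = ((20−6)/6)² = 5.444
te_Task 6 = (8 + 4·12 + 16)/6 = 72/6 = 12; σ²_Task 6 = ((16−8)/6)² = 1.778

Forward pass:
ES_Task 1 = 0; EF_Task 1 = 12
ES_Task 2 = 0; EF_Task 2 = 7
ES_Task 3 = 7; EF_Task 3 = 7+8 = 15
ES_Task 4 = 7; EF_Task 4 = 7+12 = 19
ES_Task 5 = 12; EF_Task 5 = 12+9 = 21
ES_Task 6 = max(EF_Task 2=7, EF_Task 3=15, EF_Task 4=19, EF_Task 5=21) = 21; EF_Task 6 = 21+12 = 33
Expected project duration μ = 33 days. Critical path: Task 1 → Task 5 → Task 6.

Variance along critical path = 0.444 + 5.444 + 1.778 = 7.667
σ = √7.667 = 2.769 days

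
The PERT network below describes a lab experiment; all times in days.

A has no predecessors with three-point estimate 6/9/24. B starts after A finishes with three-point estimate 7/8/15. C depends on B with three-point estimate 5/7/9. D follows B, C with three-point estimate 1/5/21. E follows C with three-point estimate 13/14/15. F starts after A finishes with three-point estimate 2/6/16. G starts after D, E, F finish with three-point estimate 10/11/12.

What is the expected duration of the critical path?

te_A = (6 + 4·9 + 24)/6 = 66/6 = 11
te_B = (7 + 4·8 + 15)/6 = 54/6 = 9
te_C = (5 + 4·7 + 9)/6 = 42/6 = 7
te_D = (1 + 4·5 + 21)/6 = 42/6 = 7
te_E = (13 + 4·14 + 15)/6 = 84/6 = 14
te_F = (2 + 4·6 + 16)/6 = 42/6 = 7
te_G = (10 + 4·11 + 12)/6 = 66/6 = 11

Forward pass:
ES_A = 0; EF_A = 11
ES_B = 11; EF_B = 11+9 = 20
ES_C = 20; EF_C = 20+7 = 27
ES_D = max(EF_B=20, EF_C=27) = 27; EF_D = 27+7 = 34
ES_E = 27; EF_E = 27+14 = 41
ES_F = 11; EF_F = 11+7 = 18
ES_G = max(EF_D=34, EF_E=41, EF_F=18) = 41; EF_G = 41+11 = 52
Expected project duration μ = 52 days. Critical path: A → B → C → E → G.

52 days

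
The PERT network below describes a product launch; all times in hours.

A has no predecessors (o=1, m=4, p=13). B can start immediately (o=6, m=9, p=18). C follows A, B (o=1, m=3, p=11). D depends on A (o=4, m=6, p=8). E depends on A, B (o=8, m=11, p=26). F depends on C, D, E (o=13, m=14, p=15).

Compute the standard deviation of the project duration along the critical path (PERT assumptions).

te_A = (1 + 4·4 + 13)/6 = 30/6 = 5; σ²_A = ((13−1)/6)² = 4.000
te_B = (6 + 4·9 + 18)/6 = 60/6 = 10; σ²_B = ((18−6)/6)² = 4.000
te_C = (1 + 4·3 + 11)/6 = 24/6 = 4; σ²_C = ((11−1)/6)² = 2.778
te_D = (4 + 4·6 + 8)/6 = 36/6 = 6; σ²_D = ((8−4)/6)² = 0.444
te_E = (8 + 4·11 + 26)/6 = 78/6 = 13; σ²_E = ((26−8)/6)² = 9.000
te_F = (13 + 4·14 + 15)/6 = 84/6 = 14; σ²_F = ((15−13)/6)² = 0.111

Forward pass:
ES_A = 0; EF_A = 5
ES_B = 0; EF_B = 10
ES_C = max(EF_A=5, EF_B=10) = 10; EF_C = 10+4 = 14
ES_D = 5; EF_D = 5+6 = 11
ES_E = max(EF_A=5, EF_B=10) = 10; EF_E = 10+13 = 23
ES_F = max(EF_C=14, EF_D=11, EF_E=23) = 23; EF_F = 23+14 = 37
Expected project duration μ = 37 hours. Critical path: B → E → F.

Variance along critical path = 4.000 + 9.000 + 0.111 = 13.111
σ = √13.111 = 3.621 hours

3.62 hours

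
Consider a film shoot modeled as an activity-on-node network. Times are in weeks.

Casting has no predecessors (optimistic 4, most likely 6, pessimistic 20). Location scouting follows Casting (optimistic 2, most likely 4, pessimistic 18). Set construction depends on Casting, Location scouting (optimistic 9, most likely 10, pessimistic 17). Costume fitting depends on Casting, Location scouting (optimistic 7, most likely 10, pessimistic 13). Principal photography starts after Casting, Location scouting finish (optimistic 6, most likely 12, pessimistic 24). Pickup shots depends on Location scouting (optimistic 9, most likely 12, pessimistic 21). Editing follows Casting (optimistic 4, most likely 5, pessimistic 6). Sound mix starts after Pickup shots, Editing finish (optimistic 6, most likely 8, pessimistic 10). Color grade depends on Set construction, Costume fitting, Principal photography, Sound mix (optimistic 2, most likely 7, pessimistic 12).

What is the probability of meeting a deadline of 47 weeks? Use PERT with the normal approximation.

te_Casting = (4 + 4·6 + 20)/6 = 48/6 = 8; σ²_Casting = ((20−4)/6)² = 7.111
te_Location scouting = (2 + 4·4 + 18)/6 = 36/6 = 6; σ²_Location scouting = ((18−2)/6)² = 7.111
te_Set construction = (9 + 4·10 + 17)/6 = 66/6 = 11; σ²_Set construction = ((17−9)/6)² = 1.778
te_Costume fitting = (7 + 4·10 + 13)/6 = 60/6 = 10; σ²_Costume fitting = ((13−7)/6)² = 1.000
te_Principal photography = (6 + 4·12 + 24)/6 = 78/6 = 13; σ²_Principal photography = ((24−6)/6)² = 9.000
te_Pickup shots = (9 + 4·12 + 21)/6 = 78/6 = 13; σ²_Pickup shots = ((21−9)/6)² = 4.000
te_Editing = (4 + 4·5 + 6)/6 = 30/6 = 5; σ²_Editing = ((6−4)/6)² = 0.111
te_Sound mix = (6 + 4·8 + 10)/6 = 48/6 = 8; σ²_Sound mix = ((10−6)/6)² = 0.444
te_Color grade = (2 + 4·7 + 12)/6 = 42/6 = 7; σ²_Color grade = ((12−2)/6)² = 2.778

Forward pass:
ES_Casting = 0; EF_Casting = 8
ES_Location scouting = 8; EF_Location scouting = 8+6 = 14
ES_Set construction = max(EF_Casting=8, EF_Location scouting=14) = 14; EF_Set construction = 14+11 = 25
ES_Costume fitting = max(EF_Casting=8, EF_Location scouting=14) = 14; EF_Costume fitting = 14+10 = 24
ES_Principal photography = max(EF_Casting=8, EF_Location scouting=14) = 14; EF_Principal photography = 14+13 = 27
ES_Pickup shots = 14; EF_Pickup shots = 14+13 = 27
ES_Editing = 8; EF_Editing = 8+5 = 13
ES_Sound mix = max(EF_Pickup shots=27, EF_Editing=13) = 27; EF_Sound mix = 27+8 = 35
ES_Color grade = max(EF_Set construction=25, EF_Costume fitting=24, EF_Principal photography=27, EF_Sound mix=35) = 35; EF_Color grade = 35+7 = 42
Expected project duration μ = 42 weeks. Critical path: Casting → Location scouting → Pickup shots → Sound mix → Color grade.

Variance along critical path = 7.111 + 7.111 + 4.000 + 0.444 + 2.778 = 21.444; σ = √21.444 = 4.631 weeks.
Z = (47 − 42) / 4.631 = 1.080
P(T ≤ 47) = Φ(1.080) ≈ 0.860

0.860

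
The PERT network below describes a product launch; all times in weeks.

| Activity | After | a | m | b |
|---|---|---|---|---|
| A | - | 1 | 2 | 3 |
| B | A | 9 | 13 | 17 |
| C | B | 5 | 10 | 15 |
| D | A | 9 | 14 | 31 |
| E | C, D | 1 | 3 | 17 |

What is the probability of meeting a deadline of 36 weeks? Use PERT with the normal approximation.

te_A = (1 + 4·2 + 3)/6 = 12/6 = 2; σ²_A = ((3−1)/6)² = 0.111
te_B = (9 + 4·13 + 17)/6 = 78/6 = 13; σ²_B = ((17−9)/6)² = 1.778
te_C = (5 + 4·10 + 15)/6 = 60/6 = 10; σ²_C = ((15−5)/6)² = 2.778
te_D = (9 + 4·14 + 31)/6 = 96/6 = 16; σ²_D = ((31−9)/6)² = 13.444
te_E = (1 + 4·3 + 17)/6 = 30/6 = 5; σ²_E = ((17−1)/6)² = 7.111

Forward pass:
ES_A = 0; EF_A = 2
ES_B = 2; EF_B = 2+13 = 15
ES_C = 15; EF_C = 15+10 = 25
ES_D = 2; EF_D = 2+16 = 18
ES_E = max(EF_C=25, EF_D=18) = 25; EF_E = 25+5 = 30
Expected project duration μ = 30 weeks. Critical path: A → B → C → E.

Variance along critical path = 0.111 + 1.778 + 2.778 + 7.111 = 11.778; σ = √11.778 = 3.432 weeks.
Z = (36 − 30) / 3.432 = 1.748
P(T ≤ 36) = Φ(1.748) ≈ 0.960

0.960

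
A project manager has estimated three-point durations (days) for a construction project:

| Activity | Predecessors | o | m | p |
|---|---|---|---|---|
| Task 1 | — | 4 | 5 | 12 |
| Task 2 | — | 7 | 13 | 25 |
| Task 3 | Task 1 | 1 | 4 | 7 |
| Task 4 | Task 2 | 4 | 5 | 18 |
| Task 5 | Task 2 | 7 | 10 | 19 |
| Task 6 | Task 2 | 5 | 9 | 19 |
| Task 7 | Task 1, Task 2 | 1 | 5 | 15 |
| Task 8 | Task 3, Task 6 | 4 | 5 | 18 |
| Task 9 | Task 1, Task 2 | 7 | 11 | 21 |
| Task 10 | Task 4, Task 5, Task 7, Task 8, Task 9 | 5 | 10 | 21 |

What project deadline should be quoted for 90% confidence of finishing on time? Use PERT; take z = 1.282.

te_Task 1 = (4 + 4·5 + 12)/6 = 36/6 = 6; σ²_Task 1 = ((12−4)/6)² = 1.778
te_Task 2 = (7 + 4·13 + 25)/6 = 84/6 = 14; σ²_Task 2 = ((25−7)/6)² = 9.000
te_Task 3 = (1 + 4·4 + 7)/6 = 24/6 = 4; σ²_Task 3 = ((7−1)/6)² = 1.000
te_Task 4 = (4 + 4·5 + 18)/6 = 42/6 = 7; σ²_Task 4 = ((18−4)/6)² = 5.444
te_Task 5 = (7 + 4·10 + 19)/6 = 66/6 = 11; σ²_Task 5 = ((19−7)/6)² = 4.000
te_Task 6 = (5 + 4·9 + 19)/6 = 60/6 = 10; σ²_Task 6 = ((19−5)/6)² = 5.444
te_Task 7 = (1 + 4·5 + 15)/6 = 36/6 = 6; σ²_Task 7 = ((15−1)/6)² = 5.444
te_Task 8 = (4 + 4·5 + 18)/6 = 42/6 = 7; σ²_Task 8 = ((18−4)/6)² = 5.444
te_Task 9 = (7 + 4·11 + 21)/6 = 72/6 = 12; σ²_Task 9 = ((21−7)/6)² = 5.444
te_Task 10 = (5 + 4·10 + 21)/6 = 66/6 = 11; σ²_Task 10 = ((21−5)/6)² = 7.111

Forward pass:
ES_Task 1 = 0; EF_Task 1 = 6
ES_Task 2 = 0; EF_Task 2 = 14
ES_Task 3 = 6; EF_Task 3 = 6+4 = 10
ES_Task 4 = 14; EF_Task 4 = 14+7 = 21
ES_Task 5 = 14; EF_Task 5 = 14+11 = 25
ES_Task 6 = 14; EF_Task 6 = 14+10 = 24
ES_Task 7 = max(EF_Task 1=6, EF_Task 2=14) = 14; EF_Task 7 = 14+6 = 20
ES_Task 8 = max(EF_Task 3=10, EF_Task 6=24) = 24; EF_Task 8 = 24+7 = 31
ES_Task 9 = max(EF_Task 1=6, EF_Task 2=14) = 14; EF_Task 9 = 14+12 = 26
ES_Task 10 = max(EF_Task 4=21, EF_Task 5=25, EF_Task 7=20, EF_Task 8=31, EF_Task 9=26) = 31; EF_Task 10 = 31+11 = 42
Expected project duration μ = 42 days. Critical path: Task 2 → Task 6 → Task 8 → Task 10.

Variance along critical path = 9.000 + 5.444 + 5.444 + 7.111 = 27.000; σ = 5.196 days.
D = μ + z·σ = 42 + 1.282·5.196 = 48.7 days

48.7 days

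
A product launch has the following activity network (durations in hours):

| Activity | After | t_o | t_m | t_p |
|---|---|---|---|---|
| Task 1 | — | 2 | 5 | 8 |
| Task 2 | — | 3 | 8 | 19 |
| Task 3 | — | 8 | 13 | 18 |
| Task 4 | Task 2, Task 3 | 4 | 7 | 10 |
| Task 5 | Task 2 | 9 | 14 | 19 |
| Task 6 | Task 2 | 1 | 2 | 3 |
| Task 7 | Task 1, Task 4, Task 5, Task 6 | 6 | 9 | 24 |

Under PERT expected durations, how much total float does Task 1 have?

18 hours

te_Task 1 = (2 + 4·5 + 8)/6 = 30/6 = 5
te_Task 2 = (3 + 4·8 + 19)/6 = 54/6 = 9
te_Task 3 = (8 + 4·13 + 18)/6 = 78/6 = 13
te_Task 4 = (4 + 4·7 + 10)/6 = 42/6 = 7
te_Task 5 = (9 + 4·14 + 19)/6 = 84/6 = 14
te_Task 6 = (1 + 4·2 + 3)/6 = 12/6 = 2
te_Task 7 = (6 + 4·9 + 24)/6 = 66/6 = 11

Forward pass:
ES_Task 1 = 0; EF_Task 1 = 5
ES_Task 2 = 0; EF_Task 2 = 9
ES_Task 3 = 0; EF_Task 3 = 13
ES_Task 4 = max(EF_Task 2=9, EF_Task 3=13) = 13; EF_Task 4 = 13+7 = 20
ES_Task 5 = 9; EF_Task 5 = 9+14 = 23
ES_Task 6 = 9; EF_Task 6 = 9+2 = 11
ES_Task 7 = max(EF_Task 1=5, EF_Task 4=20, EF_Task 5=23, EF_Task 6=11) = 23; EF_Task 7 = 23+11 = 34
Expected project duration μ = 34 hours. Critical path: Task 2 → Task 5 → Task 7.

Backward pass:
LF_Task 7 = 34; LS_Task 7 = 34−11 = 23
LF_Task 6 = LS_Task 7 = 23; LS_Task 6 = 23−2 = 21
LF_Task 5 = LS_Task 7 = 23; LS_Task 5 = 23−14 = 9
LF_Task 4 = LS_Task 7 = 23; LS_Task 4 = 23−7 = 16
LF_Task 3 = LS_Task 4 = 16; LS_Task 3 = 16−13 = 3
LF_Task 2 = min(LS_Task 4=16, LS_Task 5=9, LS_Task 6=21) = 9; LS_Task 2 = 9−9 = 0
LF_Task 1 = LS_Task 7 = 23; LS_Task 1 = 23−5 = 18
Slack_Task 1 = LS_Task 1 − ES_Task 1 = 18 − 0 = 18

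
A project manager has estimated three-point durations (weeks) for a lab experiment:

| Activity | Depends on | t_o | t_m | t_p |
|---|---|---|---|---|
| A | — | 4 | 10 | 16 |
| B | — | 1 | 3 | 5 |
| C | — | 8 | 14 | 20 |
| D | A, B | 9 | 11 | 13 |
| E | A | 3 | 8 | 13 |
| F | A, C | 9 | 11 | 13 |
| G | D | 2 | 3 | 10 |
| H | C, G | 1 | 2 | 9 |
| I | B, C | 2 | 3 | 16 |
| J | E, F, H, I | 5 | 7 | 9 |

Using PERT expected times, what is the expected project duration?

te_A = (4 + 4·10 + 16)/6 = 60/6 = 10
te_B = (1 + 4·3 + 5)/6 = 18/6 = 3
te_C = (8 + 4·14 + 20)/6 = 84/6 = 14
te_D = (9 + 4·11 + 13)/6 = 66/6 = 11
te_E = (3 + 4·8 + 13)/6 = 48/6 = 8
te_F = (9 + 4·11 + 13)/6 = 66/6 = 11
te_G = (2 + 4·3 + 10)/6 = 24/6 = 4
te_H = (1 + 4·2 + 9)/6 = 18/6 = 3
te_I = (2 + 4·3 + 16)/6 = 30/6 = 5
te_J = (5 + 4·7 + 9)/6 = 42/6 = 7

Forward pass:
ES_A = 0; EF_A = 10
ES_B = 0; EF_B = 3
ES_C = 0; EF_C = 14
ES_D = max(EF_A=10, EF_B=3) = 10; EF_D = 10+11 = 21
ES_E = 10; EF_E = 10+8 = 18
ES_F = max(EF_A=10, EF_C=14) = 14; EF_F = 14+11 = 25
ES_G = 21; EF_G = 21+4 = 25
ES_H = max(EF_C=14, EF_G=25) = 25; EF_H = 25+3 = 28
ES_I = max(EF_B=3, EF_C=14) = 14; EF_I = 14+5 = 19
ES_J = max(EF_E=18, EF_F=25, EF_H=28, EF_I=19) = 28; EF_J = 28+7 = 35
Expected project duration μ = 35 weeks. Critical path: A → D → G → H → J.

35 weeks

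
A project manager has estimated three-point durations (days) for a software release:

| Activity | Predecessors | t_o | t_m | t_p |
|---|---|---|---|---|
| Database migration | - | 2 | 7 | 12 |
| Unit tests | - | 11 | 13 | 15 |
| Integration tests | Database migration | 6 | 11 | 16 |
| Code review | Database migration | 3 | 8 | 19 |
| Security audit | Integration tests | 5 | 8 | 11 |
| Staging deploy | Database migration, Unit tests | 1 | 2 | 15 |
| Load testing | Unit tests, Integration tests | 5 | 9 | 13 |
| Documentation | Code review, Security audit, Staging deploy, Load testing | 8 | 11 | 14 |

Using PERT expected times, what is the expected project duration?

te_Database migration = (2 + 4·7 + 12)/6 = 42/6 = 7
te_Unit tests = (11 + 4·13 + 15)/6 = 78/6 = 13
te_Integration tests = (6 + 4·11 + 16)/6 = 66/6 = 11
te_Code review = (3 + 4·8 + 19)/6 = 54/6 = 9
te_Security audit = (5 + 4·8 + 11)/6 = 48/6 = 8
te_Staging deploy = (1 + 4·2 + 15)/6 = 24/6 = 4
te_Load testing = (5 + 4·9 + 13)/6 = 54/6 = 9
te_Documentation = (8 + 4·11 + 14)/6 = 66/6 = 11

Forward pass:
ES_Database migration = 0; EF_Database migration = 7
ES_Unit tests = 0; EF_Unit tests = 13
ES_Integration tests = 7; EF_Integration tests = 7+11 = 18
ES_Code review = 7; EF_Code review = 7+9 = 16
ES_Security audit = 18; EF_Security audit = 18+8 = 26
ES_Staging deploy = max(EF_Database migration=7, EF_Unit tests=13) = 13; EF_Staging deploy = 13+4 = 17
ES_Load testing = max(EF_Unit tests=13, EF_Integration tests=18) = 18; EF_Load testing = 18+9 = 27
ES_Documentation = max(EF_Code review=16, EF_Security audit=26, EF_Staging deploy=17, EF_Load testing=27) = 27; EF_Documentation = 27+11 = 38
Expected project duration μ = 38 days. Critical path: Database migration → Integration tests → Load testing → Documentation.

38 days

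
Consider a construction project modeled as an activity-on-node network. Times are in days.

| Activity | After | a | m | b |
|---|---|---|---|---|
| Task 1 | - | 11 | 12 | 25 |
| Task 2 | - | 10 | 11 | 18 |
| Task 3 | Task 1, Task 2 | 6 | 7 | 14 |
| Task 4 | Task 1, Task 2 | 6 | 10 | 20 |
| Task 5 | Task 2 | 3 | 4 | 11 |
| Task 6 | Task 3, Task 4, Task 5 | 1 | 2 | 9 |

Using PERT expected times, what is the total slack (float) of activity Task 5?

8 days

te_Task 1 = (11 + 4·12 + 25)/6 = 84/6 = 14
te_Task 2 = (10 + 4·11 + 18)/6 = 72/6 = 12
te_Task 3 = (6 + 4·7 + 14)/6 = 48/6 = 8
te_Task 4 = (6 + 4·10 + 20)/6 = 66/6 = 11
te_Task 5 = (3 + 4·4 + 11)/6 = 30/6 = 5
te_Task 6 = (1 + 4·2 + 9)/6 = 18/6 = 3

Forward pass:
ES_Task 1 = 0; EF_Task 1 = 14
ES_Task 2 = 0; EF_Task 2 = 12
ES_Task 3 = max(EF_Task 1=14, EF_Task 2=12) = 14; EF_Task 3 = 14+8 = 22
ES_Task 4 = max(EF_Task 1=14, EF_Task 2=12) = 14; EF_Task 4 = 14+11 = 25
ES_Task 5 = 12; EF_Task 5 = 12+5 = 17
ES_Task 6 = max(EF_Task 3=22, EF_Task 4=25, EF_Task 5=17) = 25; EF_Task 6 = 25+3 = 28
Expected project duration μ = 28 days. Critical path: Task 1 → Task 4 → Task 6.

Backward pass:
LF_Task 6 = 28; LS_Task 6 = 28−3 = 25
LF_Task 5 = LS_Task 6 = 25; LS_Task 5 = 25−5 = 20
LF_Task 4 = LS_Task 6 = 25; LS_Task 4 = 25−11 = 14
LF_Task 3 = LS_Task 6 = 25; LS_Task 3 = 25−8 = 17
LF_Task 2 = min(LS_Task 3=17, LS_Task 4=14, LS_Task 5=20) = 14; LS_Task 2 = 14−12 = 2
LF_Task 1 = min(LS_Task 3=17, LS_Task 4=14) = 14; LS_Task 1 = 14−14 = 0
Slack_Task 5 = LS_Task 5 − ES_Task 5 = 20 − 12 = 8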